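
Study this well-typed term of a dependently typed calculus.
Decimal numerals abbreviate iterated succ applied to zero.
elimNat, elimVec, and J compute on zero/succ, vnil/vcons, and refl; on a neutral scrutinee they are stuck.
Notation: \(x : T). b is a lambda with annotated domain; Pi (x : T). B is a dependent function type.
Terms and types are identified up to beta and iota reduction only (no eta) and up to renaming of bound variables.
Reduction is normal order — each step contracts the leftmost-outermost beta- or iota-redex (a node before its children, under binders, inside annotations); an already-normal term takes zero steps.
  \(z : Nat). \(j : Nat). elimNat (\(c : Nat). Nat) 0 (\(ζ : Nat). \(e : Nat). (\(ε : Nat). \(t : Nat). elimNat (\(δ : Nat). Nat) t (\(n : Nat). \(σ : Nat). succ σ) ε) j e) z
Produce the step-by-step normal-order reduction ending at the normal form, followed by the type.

normal-order reduction:
  \(z : Nat). \(j : Nat). elimNat (\(c : Nat). Nat) 0 (\(ζ : Nat). \(e : Nat). (\(ε : Nat). \(t : Nat). elimNat (\(δ : Nat). Nat) t (\(n : Nat). \(σ : Nat). succ σ) ε) j e) z
  ~> \(z : Nat). \(j : Nat). elimNat (\(c : Nat). Nat) 0 (\(ζ : Nat). \(e : Nat). (\(ε : Nat). elimNat (\(t : Nat). Nat) ε (\(δ : Nat). \(n : Nat). succ n) j) e) z
  ~> \(z : Nat). \(j : Nat). elimNat (\(c : Nat). Nat) 0 (\(ζ : Nat). \(e : Nat). elimNat (\(ε : Nat). Nat) e (\(t : Nat). \(δ : Nat). succ δ) j) z
inferred type:
  Pi (z : Nat). Pi (j : Nat). Nat


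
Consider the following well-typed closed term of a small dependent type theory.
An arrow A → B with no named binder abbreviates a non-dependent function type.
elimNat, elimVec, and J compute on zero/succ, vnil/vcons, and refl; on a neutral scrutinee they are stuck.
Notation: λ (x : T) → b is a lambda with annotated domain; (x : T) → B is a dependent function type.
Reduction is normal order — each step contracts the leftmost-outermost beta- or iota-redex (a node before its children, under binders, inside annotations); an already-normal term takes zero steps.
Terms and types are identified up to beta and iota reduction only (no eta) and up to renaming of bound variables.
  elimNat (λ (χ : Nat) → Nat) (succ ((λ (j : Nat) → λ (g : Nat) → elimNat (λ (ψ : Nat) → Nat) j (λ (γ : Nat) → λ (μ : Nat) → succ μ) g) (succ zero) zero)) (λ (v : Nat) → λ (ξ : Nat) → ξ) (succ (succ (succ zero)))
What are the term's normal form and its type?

resulting normal form:
  succ (succ zero)
inferred type:
  Nat


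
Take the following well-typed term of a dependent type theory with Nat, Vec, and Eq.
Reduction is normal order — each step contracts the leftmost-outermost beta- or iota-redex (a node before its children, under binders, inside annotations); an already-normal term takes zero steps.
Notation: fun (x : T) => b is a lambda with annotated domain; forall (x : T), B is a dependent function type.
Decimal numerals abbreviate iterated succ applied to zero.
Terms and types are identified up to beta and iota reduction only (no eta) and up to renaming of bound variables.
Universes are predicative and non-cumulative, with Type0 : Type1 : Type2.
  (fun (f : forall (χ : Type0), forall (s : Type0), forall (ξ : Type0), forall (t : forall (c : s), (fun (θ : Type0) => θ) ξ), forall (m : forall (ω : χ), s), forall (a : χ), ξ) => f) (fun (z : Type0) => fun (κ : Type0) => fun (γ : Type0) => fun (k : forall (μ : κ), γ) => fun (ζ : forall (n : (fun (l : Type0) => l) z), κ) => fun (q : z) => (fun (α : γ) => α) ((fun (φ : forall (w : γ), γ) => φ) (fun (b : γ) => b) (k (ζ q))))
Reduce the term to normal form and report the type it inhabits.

resulting normal form:
  fun (f : Type0) => fun (χ : Type0) => fun (s : Type0) => fun (ξ : forall (t : χ), s) => fun (c : forall (θ : f), χ) => fun (m : f) => ξ (c m)
the term's type:
  forall (f : Type0), forall (χ : Type0), forall (s : Type0), forall (ξ : forall (t : χ), s), forall (c : forall (θ : f), χ), forall (m : f), s


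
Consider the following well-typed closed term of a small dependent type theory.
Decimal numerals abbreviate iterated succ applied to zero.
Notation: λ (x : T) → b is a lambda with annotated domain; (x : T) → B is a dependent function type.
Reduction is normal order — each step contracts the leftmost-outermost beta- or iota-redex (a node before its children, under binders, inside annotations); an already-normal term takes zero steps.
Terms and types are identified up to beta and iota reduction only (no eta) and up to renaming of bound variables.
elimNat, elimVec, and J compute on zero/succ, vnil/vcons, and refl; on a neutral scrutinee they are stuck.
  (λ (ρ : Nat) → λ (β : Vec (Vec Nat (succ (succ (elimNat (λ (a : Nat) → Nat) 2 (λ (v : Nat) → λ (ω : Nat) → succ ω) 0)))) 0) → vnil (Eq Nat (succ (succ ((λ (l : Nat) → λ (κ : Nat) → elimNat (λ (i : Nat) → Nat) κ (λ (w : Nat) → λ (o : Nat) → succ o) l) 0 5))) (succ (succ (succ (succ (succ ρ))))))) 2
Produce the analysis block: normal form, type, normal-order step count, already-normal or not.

resulting normal form:
  λ (ρ : Vec (Vec Nat 4) 0) → vnil (Eq Nat 7 7)
type:
  (ρ : Vec (Vec Nat 4) 0) → Vec (Eq Nat 7 7) 0
normal-order step count: 5
started in normal form: no
first contracted redex: a beta-redex


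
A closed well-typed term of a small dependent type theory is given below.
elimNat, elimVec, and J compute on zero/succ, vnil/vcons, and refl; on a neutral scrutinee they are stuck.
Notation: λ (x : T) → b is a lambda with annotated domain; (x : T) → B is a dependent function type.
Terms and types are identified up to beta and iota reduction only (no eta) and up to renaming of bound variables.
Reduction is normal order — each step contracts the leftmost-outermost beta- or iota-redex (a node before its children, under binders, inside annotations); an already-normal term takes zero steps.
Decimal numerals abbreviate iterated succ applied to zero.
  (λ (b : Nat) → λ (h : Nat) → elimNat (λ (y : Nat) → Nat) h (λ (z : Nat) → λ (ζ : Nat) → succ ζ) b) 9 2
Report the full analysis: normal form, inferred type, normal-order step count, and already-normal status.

resulting normal form:
  11
type:
  Nat
normal-order step count: 30
already normal: no
first redex: a beta-redex


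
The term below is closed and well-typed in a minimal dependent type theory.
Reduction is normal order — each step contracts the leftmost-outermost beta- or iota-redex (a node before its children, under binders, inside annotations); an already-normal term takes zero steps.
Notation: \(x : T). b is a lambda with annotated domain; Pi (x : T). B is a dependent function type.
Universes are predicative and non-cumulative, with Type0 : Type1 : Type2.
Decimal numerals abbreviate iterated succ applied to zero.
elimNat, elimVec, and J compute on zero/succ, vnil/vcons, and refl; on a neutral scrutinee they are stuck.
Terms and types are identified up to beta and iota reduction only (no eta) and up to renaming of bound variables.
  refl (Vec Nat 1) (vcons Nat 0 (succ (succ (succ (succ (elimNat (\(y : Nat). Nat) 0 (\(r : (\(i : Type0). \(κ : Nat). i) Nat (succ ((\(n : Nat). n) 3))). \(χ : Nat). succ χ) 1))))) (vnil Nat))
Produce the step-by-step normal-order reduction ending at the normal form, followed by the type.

normal-order reduction:
  refl (Vec Nat 1) (vcons Nat 0 (succ (succ (succ (succ (elimNat (\(y : Nat). Nat) 0 (\(r : (\(i : Type0). \(κ : Nat). i) Nat (succ ((\(n : Nat). n) 3))). \(χ : Nat). succ χ) 1))))) (vnil Nat))
  ~> refl (Vec Nat 1) (vcons Nat 0 (succ (succ (succ (succ ((\(y : (\(r : Type0). \(i : Nat). r) Nat (succ ((\(κ : Nat). κ) 3))). \(n : Nat). succ n) 0 (elimNat (\(χ : Nat). Nat) 0 (\(α : (\(m : Type0). \(φ : Nat). m) Nat (succ ((\(g : Nat). g) 3))). \(ω : Nat). succ ω) 0)))))) (vnil Nat))
  ~> refl (Vec Nat 1) (vcons Nat 0 (succ (succ (succ (succ ((\(y : Nat). succ y) (elimNat (\(r : Nat). Nat) 0 (\(i : (\(κ : Type0). \(n : Nat). κ) Nat (succ ((\(χ : Nat). χ) 3))). \(α : Nat). succ α) 0)))))) (vnil Nat))
  ~> refl (Vec Nat 1) (vcons Nat 0 (succ (succ (succ (succ (succ (elimNat (\(y : Nat). Nat) 0 (\(r : (\(i : Type0). \(κ : Nat). i) Nat (succ ((\(n : Nat). n) 3))). \(χ : Nat). succ χ) 0)))))) (vnil Nat))
  ~> refl (Vec Nat 1) (vcons Nat 0 5 (vnil Nat))
inferred type:
  Eq (Vec Nat 1) (vcons Nat 0 5 (vnil Nat)) (vcons Nat 0 5 (vnil Nat))


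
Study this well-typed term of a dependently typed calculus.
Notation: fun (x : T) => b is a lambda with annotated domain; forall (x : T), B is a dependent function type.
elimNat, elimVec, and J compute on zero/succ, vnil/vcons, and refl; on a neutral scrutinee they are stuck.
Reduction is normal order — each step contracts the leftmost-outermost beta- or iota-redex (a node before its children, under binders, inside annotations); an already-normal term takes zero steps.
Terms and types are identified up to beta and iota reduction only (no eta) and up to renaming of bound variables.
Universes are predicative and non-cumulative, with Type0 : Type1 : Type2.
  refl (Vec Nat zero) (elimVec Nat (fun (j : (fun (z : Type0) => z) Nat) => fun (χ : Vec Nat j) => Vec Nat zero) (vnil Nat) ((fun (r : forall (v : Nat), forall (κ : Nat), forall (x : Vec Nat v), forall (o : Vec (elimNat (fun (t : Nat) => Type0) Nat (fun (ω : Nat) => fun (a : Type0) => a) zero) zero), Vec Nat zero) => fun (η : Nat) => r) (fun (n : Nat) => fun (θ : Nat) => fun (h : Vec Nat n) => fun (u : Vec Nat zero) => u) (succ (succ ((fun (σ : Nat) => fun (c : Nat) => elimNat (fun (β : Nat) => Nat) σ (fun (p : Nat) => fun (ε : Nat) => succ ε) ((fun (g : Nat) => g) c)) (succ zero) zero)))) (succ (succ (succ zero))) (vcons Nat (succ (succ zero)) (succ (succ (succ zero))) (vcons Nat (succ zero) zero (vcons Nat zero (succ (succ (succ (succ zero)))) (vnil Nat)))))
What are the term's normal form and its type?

resulting normal form:
  refl (Vec Nat zero) (vnil Nat)
type:
  Eq (Vec Nat zero) (vnil Nat) (vnil Nat)


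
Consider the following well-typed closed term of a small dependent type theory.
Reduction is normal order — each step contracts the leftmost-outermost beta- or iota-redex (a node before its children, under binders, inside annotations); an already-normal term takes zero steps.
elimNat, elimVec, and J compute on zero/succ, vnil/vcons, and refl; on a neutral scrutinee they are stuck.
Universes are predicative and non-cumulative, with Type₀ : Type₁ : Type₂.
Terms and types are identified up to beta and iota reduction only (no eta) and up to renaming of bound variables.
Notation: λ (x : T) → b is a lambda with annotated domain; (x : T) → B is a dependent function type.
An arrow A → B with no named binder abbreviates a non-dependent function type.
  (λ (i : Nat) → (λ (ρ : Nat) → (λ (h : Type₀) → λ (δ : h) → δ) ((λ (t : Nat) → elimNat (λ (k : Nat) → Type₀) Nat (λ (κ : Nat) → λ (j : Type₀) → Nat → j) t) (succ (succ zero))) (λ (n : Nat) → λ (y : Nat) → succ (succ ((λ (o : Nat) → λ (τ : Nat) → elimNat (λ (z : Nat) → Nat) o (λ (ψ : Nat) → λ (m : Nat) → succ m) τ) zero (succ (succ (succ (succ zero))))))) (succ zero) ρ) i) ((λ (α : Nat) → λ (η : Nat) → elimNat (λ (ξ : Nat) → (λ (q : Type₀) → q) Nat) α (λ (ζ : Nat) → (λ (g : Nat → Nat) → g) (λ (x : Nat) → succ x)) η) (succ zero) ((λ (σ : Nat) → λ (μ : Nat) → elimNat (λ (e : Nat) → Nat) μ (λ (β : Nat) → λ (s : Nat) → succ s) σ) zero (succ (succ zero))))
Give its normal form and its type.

normal form:
  succ (succ (succ (succ (succ (succ zero)))))
type:
  Nat
observation: the leftmost-outermost redex is a beta-redex, and normalization takes 21 steps.


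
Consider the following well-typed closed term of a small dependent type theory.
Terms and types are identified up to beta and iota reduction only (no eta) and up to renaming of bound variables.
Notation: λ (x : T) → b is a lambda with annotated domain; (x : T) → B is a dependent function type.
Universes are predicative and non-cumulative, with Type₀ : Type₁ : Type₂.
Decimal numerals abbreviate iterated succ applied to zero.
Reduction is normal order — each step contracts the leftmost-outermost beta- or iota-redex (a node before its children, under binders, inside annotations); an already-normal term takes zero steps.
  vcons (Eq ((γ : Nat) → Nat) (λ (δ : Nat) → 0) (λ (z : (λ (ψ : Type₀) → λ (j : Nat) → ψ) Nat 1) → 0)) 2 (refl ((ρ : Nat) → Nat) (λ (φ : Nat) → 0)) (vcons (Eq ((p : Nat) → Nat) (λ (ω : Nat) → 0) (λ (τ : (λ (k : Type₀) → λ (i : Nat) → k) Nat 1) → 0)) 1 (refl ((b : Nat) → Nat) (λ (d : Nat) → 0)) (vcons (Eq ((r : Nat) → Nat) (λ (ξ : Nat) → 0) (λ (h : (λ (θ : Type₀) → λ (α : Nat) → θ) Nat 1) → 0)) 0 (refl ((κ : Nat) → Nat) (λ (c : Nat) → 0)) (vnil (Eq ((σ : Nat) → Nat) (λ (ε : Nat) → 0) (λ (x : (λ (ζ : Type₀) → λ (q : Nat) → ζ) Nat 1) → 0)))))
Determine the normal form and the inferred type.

normal form:
  vcons (Eq ((γ : Nat) → Nat) (λ (δ : Nat) → 0) (λ (z : Nat) → 0)) 2 (refl ((ψ : Nat) → Nat) (λ (j : Nat) → 0)) (vcons (Eq ((ρ : Nat) → Nat) (λ (φ : Nat) → 0) (λ (p : Nat) → 0)) 1 (refl ((ω : Nat) → Nat) (λ (τ : Nat) → 0)) (vcons (Eq ((k : Nat) → Nat) (λ (i : Nat) → 0) (λ (b : Nat) → 0)) 0 (refl ((d : Nat) → Nat) (λ (r : Nat) → 0)) (vnil (Eq ((ξ : Nat) → Nat) (λ (h : Nat) → 0) (λ (θ : Nat) → 0)))))
the term's type:
  Vec (Eq ((γ : Nat) → Nat) (λ (δ : Nat) → 0) (λ (z : Nat) → 0)) 3


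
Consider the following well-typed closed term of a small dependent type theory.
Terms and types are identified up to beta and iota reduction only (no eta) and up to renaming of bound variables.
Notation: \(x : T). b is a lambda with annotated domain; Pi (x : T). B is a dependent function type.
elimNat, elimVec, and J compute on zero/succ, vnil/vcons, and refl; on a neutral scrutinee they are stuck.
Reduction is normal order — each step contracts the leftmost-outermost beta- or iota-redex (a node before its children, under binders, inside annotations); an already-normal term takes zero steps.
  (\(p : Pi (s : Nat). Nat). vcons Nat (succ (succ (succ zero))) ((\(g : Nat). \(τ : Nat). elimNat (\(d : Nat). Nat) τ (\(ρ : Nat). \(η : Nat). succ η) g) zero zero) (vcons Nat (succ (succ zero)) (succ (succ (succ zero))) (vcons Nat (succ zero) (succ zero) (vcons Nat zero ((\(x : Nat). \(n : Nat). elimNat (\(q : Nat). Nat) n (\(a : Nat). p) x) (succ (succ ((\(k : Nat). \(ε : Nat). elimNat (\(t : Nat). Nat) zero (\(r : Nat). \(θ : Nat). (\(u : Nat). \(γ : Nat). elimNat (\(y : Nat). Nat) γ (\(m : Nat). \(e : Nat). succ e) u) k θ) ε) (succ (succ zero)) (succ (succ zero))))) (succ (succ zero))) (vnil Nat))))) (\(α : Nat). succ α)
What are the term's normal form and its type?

normal form:
  vcons Nat (succ (succ (succ zero))) zero (vcons Nat (succ (succ zero)) (succ (succ (succ zero))) (vcons Nat (succ zero) (succ zero) (vcons Nat zero (succ (succ (succ (succ (succ (succ (succ (succ zero)))))))) (vnil Nat))))
type:
  Vec Nat (succ (succ (succ (succ zero))))


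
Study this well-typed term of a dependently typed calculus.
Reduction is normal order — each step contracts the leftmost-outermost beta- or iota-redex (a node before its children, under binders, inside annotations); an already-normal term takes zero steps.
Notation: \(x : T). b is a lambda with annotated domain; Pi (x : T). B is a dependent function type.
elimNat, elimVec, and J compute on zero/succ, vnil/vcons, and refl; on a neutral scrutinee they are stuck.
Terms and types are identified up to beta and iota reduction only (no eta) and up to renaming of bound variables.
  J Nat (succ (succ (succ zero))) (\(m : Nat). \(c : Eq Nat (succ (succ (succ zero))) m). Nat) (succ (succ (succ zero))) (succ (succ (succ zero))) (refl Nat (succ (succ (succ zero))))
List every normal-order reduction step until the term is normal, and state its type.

normal-order reduction:
  J Nat (succ (succ (succ zero))) (\(m : Nat). \(c : Eq Nat (succ (succ (succ zero))) m). Nat) (succ (succ (succ zero))) (succ (succ (succ zero))) (refl Nat (succ (succ (succ zero))))
  ~> succ (succ (succ zero))
inferred type:
  Nat


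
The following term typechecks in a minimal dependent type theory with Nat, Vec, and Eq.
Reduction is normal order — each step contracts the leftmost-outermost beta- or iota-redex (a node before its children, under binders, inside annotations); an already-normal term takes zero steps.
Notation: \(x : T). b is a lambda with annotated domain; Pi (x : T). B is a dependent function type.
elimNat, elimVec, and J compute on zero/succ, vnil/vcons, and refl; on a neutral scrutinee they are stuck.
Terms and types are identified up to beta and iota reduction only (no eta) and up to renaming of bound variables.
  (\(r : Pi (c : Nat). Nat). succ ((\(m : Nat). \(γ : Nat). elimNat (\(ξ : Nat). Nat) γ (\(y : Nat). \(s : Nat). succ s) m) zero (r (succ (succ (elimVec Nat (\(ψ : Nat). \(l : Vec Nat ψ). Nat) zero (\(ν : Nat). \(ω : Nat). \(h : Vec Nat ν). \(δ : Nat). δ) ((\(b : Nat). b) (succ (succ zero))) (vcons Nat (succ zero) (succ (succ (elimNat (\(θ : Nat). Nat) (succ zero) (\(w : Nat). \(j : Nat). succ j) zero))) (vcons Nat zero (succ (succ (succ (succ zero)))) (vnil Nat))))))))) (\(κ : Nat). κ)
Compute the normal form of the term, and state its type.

reduced normal form:
  succ (succ (succ zero))
inferred type:
  Nat


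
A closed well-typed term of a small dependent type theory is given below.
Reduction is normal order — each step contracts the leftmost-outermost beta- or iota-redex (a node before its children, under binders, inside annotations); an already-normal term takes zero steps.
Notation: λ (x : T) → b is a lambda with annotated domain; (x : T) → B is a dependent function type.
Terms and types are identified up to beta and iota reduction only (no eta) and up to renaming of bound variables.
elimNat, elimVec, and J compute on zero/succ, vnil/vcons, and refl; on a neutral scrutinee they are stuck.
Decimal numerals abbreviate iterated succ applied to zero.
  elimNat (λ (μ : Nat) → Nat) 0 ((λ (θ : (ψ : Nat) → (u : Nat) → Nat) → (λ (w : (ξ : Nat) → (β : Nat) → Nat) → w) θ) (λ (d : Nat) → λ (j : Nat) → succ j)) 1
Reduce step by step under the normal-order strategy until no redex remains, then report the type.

normal-order reduction:
  elimNat (λ (μ : Nat) → Nat) 0 ((λ (θ : (ψ : Nat) → (u : Nat) → Nat) → (λ (w : (ξ : Nat) → (β : Nat) → Nat) → w) θ) (λ (d : Nat) → λ (j : Nat) → succ j)) 1
  ~> (λ (μ : (θ : Nat) → (ψ : Nat) → Nat) → (λ (u : (w : Nat) → (ξ : Nat) → Nat) → u) μ) (λ (β : Nat) → λ (d : Nat) → succ d) 0 (elimNat (λ (j : Nat) → Nat) 0 ((λ (r : (γ : Nat) → (α : Nat) → Nat) → (λ (b : (k : Nat) → (s : Nat) → Nat) → b) r) (λ (t : Nat) → λ (ρ : Nat) → succ ρ)) 0)
  ~> (λ (μ : (θ : Nat) → (ψ : Nat) → Nat) → μ) (λ (u : Nat) → λ (w : Nat) → succ w) 0 (elimNat (λ (ξ : Nat) → Nat) 0 ((λ (β : (d : Nat) → (j : Nat) → Nat) → (λ (r : (γ : Nat) → (α : Nat) → Nat) → r) β) (λ (b : Nat) → λ (k : Nat) → succ k)) 0)
  ~> (λ (μ : Nat) → λ (θ : Nat) → succ θ) 0 (elimNat (λ (ψ : Nat) → Nat) 0 ((λ (u : (w : Nat) → (ξ : Nat) → Nat) → (λ (β : (d : Nat) → (j : Nat) → Nat) → β) u) (λ (r : Nat) → λ (γ : Nat) → succ γ)) 0)
  ~> (λ (μ : Nat) → succ μ) (elimNat (λ (θ : Nat) → Nat) 0 ((λ (ψ : (u : Nat) → (w : Nat) → Nat) → (λ (ξ : (β : Nat) → (d : Nat) → Nat) → ξ) ψ) (λ (j : Nat) → λ (r : Nat) → succ r)) 0)
  ~> succ (elimNat (λ (μ : Nat) → Nat) 0 ((λ (θ : (ψ : Nat) → (u : Nat) → Nat) → (λ (w : (ξ : Nat) → (β : Nat) → Nat) → w) θ) (λ (d : Nat) → λ (j : Nat) → succ j)) 0)
  ~> 1
inferred type:
  Nat


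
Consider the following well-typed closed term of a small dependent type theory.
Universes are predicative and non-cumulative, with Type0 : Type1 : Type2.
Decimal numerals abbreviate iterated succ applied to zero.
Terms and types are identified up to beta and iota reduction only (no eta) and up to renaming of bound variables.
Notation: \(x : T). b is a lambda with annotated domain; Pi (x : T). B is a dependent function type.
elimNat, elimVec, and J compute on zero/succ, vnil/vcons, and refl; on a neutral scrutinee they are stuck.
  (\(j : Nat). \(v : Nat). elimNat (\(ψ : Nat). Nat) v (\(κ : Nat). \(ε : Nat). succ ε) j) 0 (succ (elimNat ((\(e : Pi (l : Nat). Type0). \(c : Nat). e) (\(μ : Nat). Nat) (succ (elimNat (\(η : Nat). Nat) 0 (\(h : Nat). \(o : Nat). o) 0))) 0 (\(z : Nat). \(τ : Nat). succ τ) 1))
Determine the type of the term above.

inferred type:
  Nat


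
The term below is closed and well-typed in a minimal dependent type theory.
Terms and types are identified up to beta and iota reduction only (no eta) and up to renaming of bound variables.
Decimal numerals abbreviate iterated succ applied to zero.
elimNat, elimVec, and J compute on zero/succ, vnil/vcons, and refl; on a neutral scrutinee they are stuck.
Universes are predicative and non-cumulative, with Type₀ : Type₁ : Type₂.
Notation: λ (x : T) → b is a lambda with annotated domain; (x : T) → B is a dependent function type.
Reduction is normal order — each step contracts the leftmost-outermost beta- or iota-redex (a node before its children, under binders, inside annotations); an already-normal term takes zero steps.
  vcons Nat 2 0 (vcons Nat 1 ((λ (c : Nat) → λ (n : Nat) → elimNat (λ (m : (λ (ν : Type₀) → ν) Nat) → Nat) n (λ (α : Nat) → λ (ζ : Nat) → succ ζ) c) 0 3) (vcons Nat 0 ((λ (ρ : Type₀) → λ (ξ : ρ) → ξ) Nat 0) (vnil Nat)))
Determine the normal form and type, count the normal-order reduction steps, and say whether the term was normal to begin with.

normal form:
  vcons Nat 2 0 (vcons Nat 1 3 (vcons Nat 0 0 (vnil Nat)))
the term's type:
  Vec Nat 3
reduction steps (normal order): 5
started in normal form: no
first redex: a beta-redex


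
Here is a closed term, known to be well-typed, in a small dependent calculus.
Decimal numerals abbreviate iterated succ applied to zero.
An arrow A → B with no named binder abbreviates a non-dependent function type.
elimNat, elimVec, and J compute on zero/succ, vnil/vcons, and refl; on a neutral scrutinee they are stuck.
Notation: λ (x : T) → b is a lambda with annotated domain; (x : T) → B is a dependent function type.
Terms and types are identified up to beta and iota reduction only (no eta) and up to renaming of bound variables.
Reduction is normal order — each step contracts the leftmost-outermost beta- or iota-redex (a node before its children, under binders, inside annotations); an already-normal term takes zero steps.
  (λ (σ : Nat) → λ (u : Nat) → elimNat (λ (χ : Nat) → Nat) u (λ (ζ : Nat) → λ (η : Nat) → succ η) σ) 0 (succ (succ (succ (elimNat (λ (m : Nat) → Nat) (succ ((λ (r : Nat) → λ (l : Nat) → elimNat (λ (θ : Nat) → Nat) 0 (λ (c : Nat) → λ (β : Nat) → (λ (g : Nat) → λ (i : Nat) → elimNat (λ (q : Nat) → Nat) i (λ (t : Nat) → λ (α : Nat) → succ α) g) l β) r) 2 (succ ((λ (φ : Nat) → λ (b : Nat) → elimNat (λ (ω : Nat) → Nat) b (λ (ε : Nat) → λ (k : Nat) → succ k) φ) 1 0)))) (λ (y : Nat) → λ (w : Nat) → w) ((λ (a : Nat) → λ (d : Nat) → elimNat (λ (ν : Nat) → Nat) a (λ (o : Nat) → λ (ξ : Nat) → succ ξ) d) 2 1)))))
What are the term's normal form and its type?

resulting normal form:
  8
type:
  Nat
observation: contracting a beta-redex first, the term normalizes in 58 steps.


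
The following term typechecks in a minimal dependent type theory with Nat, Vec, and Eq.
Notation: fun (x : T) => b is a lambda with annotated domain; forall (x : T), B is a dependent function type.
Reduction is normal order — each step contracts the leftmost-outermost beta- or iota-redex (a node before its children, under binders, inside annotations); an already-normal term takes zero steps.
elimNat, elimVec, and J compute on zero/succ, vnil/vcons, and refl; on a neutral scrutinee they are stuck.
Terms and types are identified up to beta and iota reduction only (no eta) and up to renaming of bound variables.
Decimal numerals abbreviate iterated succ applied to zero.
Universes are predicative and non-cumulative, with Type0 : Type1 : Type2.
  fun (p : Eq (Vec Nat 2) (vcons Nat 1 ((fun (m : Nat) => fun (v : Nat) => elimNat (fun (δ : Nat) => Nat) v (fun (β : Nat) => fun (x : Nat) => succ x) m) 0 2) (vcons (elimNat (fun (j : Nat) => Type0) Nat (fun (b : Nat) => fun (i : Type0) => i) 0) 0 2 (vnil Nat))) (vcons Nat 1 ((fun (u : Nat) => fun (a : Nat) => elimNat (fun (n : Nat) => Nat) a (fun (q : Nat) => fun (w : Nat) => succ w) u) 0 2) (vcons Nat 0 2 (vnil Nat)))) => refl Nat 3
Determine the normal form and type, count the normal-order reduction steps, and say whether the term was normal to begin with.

resulting normal form:
  fun (p : Eq (Vec Nat 2) (vcons Nat 1 2 (vcons Nat 0 2 (vnil Nat))) (vcons Nat 1 2 (vcons Nat 0 2 (vnil Nat)))) => refl Nat 3
inferred type:
  forall (p : Eq (Vec Nat 2) (vcons Nat 1 2 (vcons Nat 0 2 (vnil Nat))) (vcons Nat 1 2 (vcons Nat 0 2 (vnil Nat)))), Eq Nat 3 3
steps to reach normal form (normal order): 7
started in normal form: no
first contracted redex: a beta-redex


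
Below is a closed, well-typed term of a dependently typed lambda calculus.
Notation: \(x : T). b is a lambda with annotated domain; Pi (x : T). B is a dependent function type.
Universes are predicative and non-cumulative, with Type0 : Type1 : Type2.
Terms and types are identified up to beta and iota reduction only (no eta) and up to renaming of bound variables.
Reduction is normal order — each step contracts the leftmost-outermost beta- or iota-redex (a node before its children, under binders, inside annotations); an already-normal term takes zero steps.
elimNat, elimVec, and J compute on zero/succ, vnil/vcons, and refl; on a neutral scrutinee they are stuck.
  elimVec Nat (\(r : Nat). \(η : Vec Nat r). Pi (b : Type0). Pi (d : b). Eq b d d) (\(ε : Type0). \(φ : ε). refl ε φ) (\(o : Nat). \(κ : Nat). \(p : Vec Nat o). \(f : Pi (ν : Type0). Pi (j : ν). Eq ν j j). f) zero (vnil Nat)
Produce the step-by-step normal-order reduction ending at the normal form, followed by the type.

reduction (normal order):
  elimVec Nat (\(r : Nat). \(η : Vec Nat r). Pi (b : Type0). Pi (d : b). Eq b d d) (\(ε : Type0). \(φ : ε). refl ε φ) (\(o : Nat). \(κ : Nat). \(p : Vec Nat o). \(f : Pi (ν : Type0). Pi (j : ν). Eq ν j j). f) zero (vnil Nat)
  ~> \(r : Type0). \(η : r). refl r η
the term's type:
  Pi (r : Type0). Pi (η : r). Eq r η η


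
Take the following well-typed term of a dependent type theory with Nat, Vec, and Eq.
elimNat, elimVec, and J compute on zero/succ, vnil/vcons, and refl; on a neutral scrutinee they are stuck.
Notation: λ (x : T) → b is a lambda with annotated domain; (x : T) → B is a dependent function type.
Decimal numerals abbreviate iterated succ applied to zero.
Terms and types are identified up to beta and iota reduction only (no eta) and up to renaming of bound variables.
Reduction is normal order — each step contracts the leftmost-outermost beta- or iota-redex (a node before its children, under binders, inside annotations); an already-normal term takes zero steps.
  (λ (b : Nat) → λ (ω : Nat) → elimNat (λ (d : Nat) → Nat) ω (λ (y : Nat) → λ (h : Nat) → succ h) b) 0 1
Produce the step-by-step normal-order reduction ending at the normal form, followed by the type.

normal-order reduction sequence:
  (λ (b : Nat) → λ (ω : Nat) → elimNat (λ (d : Nat) → Nat) ω (λ (y : Nat) → λ (h : Nat) → succ h) b) 0 1
  ~> (λ (b : Nat) → elimNat (λ (ω : Nat) → Nat) b (λ (d : Nat) → λ (y : Nat) → succ y) 0) 1
  ~> elimNat (λ (b : Nat) → Nat) 1 (λ (ω : Nat) → λ (d : Nat) → succ d) 0
  ~> 1
type:
  Nat


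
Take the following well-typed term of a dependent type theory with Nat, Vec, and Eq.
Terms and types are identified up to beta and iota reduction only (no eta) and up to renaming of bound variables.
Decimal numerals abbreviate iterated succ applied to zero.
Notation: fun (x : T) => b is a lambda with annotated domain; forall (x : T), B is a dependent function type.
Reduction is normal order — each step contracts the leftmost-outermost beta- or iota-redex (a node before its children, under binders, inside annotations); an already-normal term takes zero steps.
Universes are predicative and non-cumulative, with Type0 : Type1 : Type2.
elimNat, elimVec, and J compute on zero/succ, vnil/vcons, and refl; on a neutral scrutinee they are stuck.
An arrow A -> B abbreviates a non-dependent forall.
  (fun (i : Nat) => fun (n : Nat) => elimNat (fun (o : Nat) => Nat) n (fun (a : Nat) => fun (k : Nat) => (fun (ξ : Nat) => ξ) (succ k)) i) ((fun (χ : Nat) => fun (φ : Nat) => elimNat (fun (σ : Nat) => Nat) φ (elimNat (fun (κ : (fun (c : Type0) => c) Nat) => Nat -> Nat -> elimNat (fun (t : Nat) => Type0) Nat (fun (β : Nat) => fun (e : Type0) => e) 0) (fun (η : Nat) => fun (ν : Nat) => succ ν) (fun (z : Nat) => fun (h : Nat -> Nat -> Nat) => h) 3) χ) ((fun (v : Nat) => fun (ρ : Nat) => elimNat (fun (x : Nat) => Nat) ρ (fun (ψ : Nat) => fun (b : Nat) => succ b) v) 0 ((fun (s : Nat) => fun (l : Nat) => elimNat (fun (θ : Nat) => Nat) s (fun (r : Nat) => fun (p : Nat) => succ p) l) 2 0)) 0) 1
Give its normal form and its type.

reduced normal form:
  3
type:
  Nat


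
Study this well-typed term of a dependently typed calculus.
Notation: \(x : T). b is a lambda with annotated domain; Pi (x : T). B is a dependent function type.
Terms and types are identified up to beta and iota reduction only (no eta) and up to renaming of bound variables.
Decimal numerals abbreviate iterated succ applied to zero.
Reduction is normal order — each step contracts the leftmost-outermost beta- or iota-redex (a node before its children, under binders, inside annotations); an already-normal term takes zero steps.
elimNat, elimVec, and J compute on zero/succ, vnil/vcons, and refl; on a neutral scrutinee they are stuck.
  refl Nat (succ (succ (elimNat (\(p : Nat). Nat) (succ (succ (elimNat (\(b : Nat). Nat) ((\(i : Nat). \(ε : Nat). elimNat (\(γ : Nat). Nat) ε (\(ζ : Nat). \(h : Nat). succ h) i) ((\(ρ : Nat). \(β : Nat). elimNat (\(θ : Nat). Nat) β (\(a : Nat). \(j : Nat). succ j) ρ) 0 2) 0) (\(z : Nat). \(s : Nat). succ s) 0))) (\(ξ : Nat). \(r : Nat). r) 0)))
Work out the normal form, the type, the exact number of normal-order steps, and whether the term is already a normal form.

resulting normal form:
  refl Nat 6
inferred type:
  Eq Nat 6 6
steps to reach normal form (normal order): 14
term was already normal: no
first contracted redex: an elimNat iota-redex


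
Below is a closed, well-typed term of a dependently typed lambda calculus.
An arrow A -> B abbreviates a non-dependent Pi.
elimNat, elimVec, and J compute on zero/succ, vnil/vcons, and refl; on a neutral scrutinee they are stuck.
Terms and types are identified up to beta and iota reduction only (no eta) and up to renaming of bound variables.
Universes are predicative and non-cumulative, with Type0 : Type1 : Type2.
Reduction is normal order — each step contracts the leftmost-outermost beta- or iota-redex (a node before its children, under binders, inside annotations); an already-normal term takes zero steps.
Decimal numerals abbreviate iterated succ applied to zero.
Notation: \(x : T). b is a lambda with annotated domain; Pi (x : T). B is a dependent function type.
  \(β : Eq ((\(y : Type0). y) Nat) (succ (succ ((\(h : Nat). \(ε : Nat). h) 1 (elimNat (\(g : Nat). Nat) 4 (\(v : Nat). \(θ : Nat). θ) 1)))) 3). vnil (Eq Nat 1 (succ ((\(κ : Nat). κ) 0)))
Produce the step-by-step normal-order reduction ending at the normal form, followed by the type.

reduction (normal order):
  \(β : Eq ((\(y : Type0). y) Nat) (succ (succ ((\(h : Nat). \(ε : Nat). h) 1 (elimNat (\(g : Nat). Nat) 4 (\(v : Nat). \(θ : Nat). θ) 1)))) 3). vnil (Eq Nat 1 (succ ((\(κ : Nat). κ) 0)))
  ~> \(β : Eq Nat (succ (succ ((\(y : Nat). \(h : Nat). y) 1 (elimNat (\(ε : Nat). Nat) 4 (\(g : Nat). \(v : Nat). v) 1)))) 3). vnil (Eq Nat 1 (succ ((\(θ : Nat). θ) 0)))
  ~> \(β : Eq Nat (succ (succ ((\(y : Nat). 1) (elimNat (\(h : Nat). Nat) 4 (\(ε : Nat). \(g : Nat). g) 1)))) 3). vnil (Eq Nat 1 (succ ((\(v : Nat). v) 0)))
  ~> \(β : Eq Nat 3 3). vnil (Eq Nat 1 (succ ((\(y : Nat). y) 0)))
  ~> \(β : Eq Nat 3 3). vnil (Eq Nat 1 1)
inferred type:
  Eq Nat 3 3 -> Vec (Eq Nat 1 1) 0


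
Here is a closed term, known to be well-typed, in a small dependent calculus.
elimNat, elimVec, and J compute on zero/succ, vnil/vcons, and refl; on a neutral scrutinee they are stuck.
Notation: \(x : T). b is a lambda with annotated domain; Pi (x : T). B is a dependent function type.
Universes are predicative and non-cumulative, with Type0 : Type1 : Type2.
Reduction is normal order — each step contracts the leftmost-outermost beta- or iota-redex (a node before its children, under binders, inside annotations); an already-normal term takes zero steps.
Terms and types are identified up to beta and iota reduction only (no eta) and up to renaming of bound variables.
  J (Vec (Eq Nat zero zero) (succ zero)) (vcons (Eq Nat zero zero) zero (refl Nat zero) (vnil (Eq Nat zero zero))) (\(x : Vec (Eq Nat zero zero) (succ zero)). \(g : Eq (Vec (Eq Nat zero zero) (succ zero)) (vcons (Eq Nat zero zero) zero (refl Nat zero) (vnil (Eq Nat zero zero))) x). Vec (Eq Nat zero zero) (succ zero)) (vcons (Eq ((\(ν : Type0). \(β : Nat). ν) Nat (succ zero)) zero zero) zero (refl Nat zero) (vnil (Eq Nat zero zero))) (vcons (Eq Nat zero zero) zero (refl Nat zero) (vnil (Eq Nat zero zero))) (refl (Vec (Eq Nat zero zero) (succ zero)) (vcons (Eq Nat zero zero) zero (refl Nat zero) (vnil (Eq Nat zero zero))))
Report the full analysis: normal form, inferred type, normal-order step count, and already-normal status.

reduced normal form:
  vcons (Eq Nat zero zero) zero (refl Nat zero) (vnil (Eq Nat zero zero))
inferred type:
  Vec (Eq Nat zero zero) (succ zero)
reduction steps (normal order): 3
term was already normal: no
first redex: a J iota-redex


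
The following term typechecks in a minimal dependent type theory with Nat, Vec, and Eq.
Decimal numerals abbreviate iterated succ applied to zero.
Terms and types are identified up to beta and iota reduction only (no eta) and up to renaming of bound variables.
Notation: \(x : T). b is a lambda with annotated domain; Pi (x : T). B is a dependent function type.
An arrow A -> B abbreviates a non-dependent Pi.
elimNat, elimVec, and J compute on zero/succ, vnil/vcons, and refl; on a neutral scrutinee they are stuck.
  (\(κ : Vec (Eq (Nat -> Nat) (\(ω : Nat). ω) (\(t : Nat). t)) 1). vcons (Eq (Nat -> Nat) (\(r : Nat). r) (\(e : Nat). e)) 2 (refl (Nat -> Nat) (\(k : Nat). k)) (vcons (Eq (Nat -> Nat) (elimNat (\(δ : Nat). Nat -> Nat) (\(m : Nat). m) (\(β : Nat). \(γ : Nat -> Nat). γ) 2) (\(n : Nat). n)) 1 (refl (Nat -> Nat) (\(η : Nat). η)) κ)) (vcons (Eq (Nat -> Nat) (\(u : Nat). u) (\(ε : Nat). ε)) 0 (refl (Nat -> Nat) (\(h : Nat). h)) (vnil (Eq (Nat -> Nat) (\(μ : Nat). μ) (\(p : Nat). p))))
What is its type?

inferred type:
  Vec (Eq (Nat -> Nat) (\(κ : Nat). κ) (\(ω : Nat). ω)) 3


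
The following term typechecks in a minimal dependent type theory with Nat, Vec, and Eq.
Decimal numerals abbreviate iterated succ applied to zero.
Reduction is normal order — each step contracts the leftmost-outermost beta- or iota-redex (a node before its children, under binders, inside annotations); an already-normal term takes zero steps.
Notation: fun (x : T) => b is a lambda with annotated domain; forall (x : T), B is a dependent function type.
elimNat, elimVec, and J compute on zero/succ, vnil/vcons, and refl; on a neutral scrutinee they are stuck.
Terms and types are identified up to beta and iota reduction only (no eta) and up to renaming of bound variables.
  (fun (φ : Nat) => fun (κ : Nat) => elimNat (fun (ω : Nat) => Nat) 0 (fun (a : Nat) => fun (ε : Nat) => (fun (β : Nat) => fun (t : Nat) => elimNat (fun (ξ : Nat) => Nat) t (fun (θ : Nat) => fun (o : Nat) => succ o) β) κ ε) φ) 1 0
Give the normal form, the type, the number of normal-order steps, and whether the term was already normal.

reduced normal form:
  0
the term's type:
  Nat
normal-order step count: 9
started in normal form: no
first redex: a beta-redex


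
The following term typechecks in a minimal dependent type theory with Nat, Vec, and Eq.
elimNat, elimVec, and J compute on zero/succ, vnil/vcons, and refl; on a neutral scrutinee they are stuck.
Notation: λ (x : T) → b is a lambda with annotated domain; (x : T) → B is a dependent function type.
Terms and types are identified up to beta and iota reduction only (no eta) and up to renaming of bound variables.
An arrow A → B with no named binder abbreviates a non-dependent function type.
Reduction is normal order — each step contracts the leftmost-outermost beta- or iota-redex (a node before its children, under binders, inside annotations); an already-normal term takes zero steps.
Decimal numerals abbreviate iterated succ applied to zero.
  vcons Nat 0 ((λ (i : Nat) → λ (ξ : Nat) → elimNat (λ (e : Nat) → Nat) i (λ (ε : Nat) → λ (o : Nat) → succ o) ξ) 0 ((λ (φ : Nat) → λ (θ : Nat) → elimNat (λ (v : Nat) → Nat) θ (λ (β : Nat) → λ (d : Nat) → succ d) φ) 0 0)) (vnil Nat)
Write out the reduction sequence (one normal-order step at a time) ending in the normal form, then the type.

normal-order reduction:
  vcons Nat 0 ((λ (i : Nat) → λ (ξ : Nat) → elimNat (λ (e : Nat) → Nat) i (λ (ε : Nat) → λ (o : Nat) → succ o) ξ) 0 ((λ (φ : Nat) → λ (θ : Nat) → elimNat (λ (v : Nat) → Nat) θ (λ (β : Nat) → λ (d : Nat) → succ d) φ) 0 0)) (vnil Nat)
  ~> vcons Nat 0 ((λ (i : Nat) → elimNat (λ (ξ : Nat) → Nat) 0 (λ (e : Nat) → λ (ε : Nat) → succ ε) i) ((λ (o : Nat) → λ (φ : Nat) → elimNat (λ (θ : Nat) → Nat) φ (λ (v : Nat) → λ (β : Nat) → succ β) o) 0 0)) (vnil Nat)
  ~> vcons Nat 0 (elimNat (λ (i : Nat) → Nat) 0 (λ (ξ : Nat) → λ (e : Nat) → succ e) ((λ (ε : Nat) → λ (o : Nat) → elimNat (λ (φ : Nat) → Nat) o (λ (θ : Nat) → λ (v : Nat) → succ v) ε) 0 0)) (vnil Nat)
  ~> vcons Nat 0 (elimNat (λ (i : Nat) → Nat) 0 (λ (ξ : Nat) → λ (e : Nat) → succ e) ((λ (ε : Nat) → elimNat (λ (o : Nat) → Nat) ε (λ (φ : Nat) → λ (θ : Nat) → succ θ) 0) 0)) (vnil Nat)
  ~> vcons Nat 0 (elimNat (λ (i : Nat) → Nat) 0 (λ (ξ : Nat) → λ (e : Nat) → succ e) (elimNat (λ (ε : Nat) → Nat) 0 (λ (o : Nat) → λ (φ : Nat) → succ φ) 0)) (vnil Nat)
  ~> vcons Nat 0 (elimNat (λ (i : Nat) → Nat) 0 (λ (ξ : Nat) → λ (e : Nat) → succ e) 0) (vnil Nat)
  ~> vcons Nat 0 0 (vnil Nat)
type:
  Vec Nat 1


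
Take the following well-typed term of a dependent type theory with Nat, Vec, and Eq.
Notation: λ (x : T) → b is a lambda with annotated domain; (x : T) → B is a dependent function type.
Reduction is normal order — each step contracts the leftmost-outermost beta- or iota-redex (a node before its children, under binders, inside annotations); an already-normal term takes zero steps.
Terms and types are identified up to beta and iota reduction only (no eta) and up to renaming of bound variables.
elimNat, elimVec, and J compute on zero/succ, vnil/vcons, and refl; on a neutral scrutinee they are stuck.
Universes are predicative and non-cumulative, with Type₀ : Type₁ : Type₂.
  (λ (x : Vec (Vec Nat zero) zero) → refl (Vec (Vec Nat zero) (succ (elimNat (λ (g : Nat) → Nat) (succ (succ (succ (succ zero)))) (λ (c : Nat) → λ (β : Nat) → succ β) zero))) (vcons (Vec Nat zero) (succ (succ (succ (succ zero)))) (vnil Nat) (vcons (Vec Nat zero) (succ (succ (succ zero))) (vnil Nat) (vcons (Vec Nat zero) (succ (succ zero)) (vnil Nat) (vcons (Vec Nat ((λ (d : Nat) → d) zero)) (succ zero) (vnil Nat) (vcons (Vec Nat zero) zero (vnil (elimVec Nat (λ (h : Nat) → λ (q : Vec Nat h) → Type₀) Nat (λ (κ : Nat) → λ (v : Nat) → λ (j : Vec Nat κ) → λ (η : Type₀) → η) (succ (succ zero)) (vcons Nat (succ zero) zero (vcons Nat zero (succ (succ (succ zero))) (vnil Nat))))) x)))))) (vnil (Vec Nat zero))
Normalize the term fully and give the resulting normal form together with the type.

resulting normal form:
  refl (Vec (Vec Nat zero) (succ (succ (succ (succ (succ zero)))))) (vcons (Vec Nat zero) (succ (succ (succ (succ zero)))) (vnil Nat) (vcons (Vec Nat zero) (succ (succ (succ zero))) (vnil Nat) (vcons (Vec Nat zero) (succ (succ zero)) (vnil Nat) (vcons (Vec Nat zero) (succ zero) (vnil Nat) (vcons (Vec Nat zero) zero (vnil Nat) (vnil (Vec Nat zero)))))))
type:
  Eq (Vec (Vec Nat zero) (succ (succ (succ (succ (succ zero)))))) (vcons (Vec Nat zero) (succ (succ (succ (succ zero)))) (vnil Nat) (vcons (Vec Nat zero) (succ (succ (succ zero))) (vnil Nat) (vcons (Vec Nat zero) (succ (succ zero)) (vnil Nat) (vcons (Vec Nat zero) (succ zero) (vnil Nat) (vcons (Vec Nat zero) zero (vnil Nat) (vnil (Vec Nat zero))))))) (vcons (Vec Nat zero) (succ (succ (succ (succ zero)))) (vnil Nat) (vcons (Vec Nat zero) (succ (succ (succ zero))) (vnil Nat) (vcons (Vec Nat zero) (succ (succ zero)) (vnil Nat) (vcons (Vec Nat zero) (succ zero) (vnil Nat) (vcons (Vec Nat zero) zero (vnil Nat) (vnil (Vec Nat zero)))))))
observation: the first redex contracted is a beta-redex; the normal form is reached in 14 normal-order steps.
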